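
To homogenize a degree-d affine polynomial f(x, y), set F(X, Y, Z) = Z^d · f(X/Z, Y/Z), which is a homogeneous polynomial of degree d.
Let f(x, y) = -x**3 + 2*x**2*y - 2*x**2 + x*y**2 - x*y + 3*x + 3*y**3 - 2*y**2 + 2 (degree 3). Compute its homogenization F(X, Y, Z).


F(X, Y, Z) = -X**3 + 2*X**2*Y - 2*X**2*Z + X*Y**2 - X*Y*Z + 3*X*Z**2 + 3*Y**3 - 2*Y**2*Z + 2*Z**3

deg(f) = 3.
Substitute x = X/Z, y = Y/Z into f, then multiply by Z^3.
  monomial -1·x^3·y^0 ↦ -1·X^3·Y^0·Z^0.
  monomial 2·x^2·y^1 ↦ 2·X^2·Y^1·Z^0.
  monomial -2·x^2·y^0 ↦ -2·X^2·Y^0·Z^1.
  monomial 1·x^1·y^2 ↦ 1·X^1·Y^2·Z^0.
  monomial -1·x^1·y^1 ↦ -1·X^1·Y^1·Z^1.
  monomial 3·x^1·y^0 ↦ 3·X^1·Y^0·Z^2.
  monomial 3·x^0·y^3 ↦ 3·X^0·Y^3·Z^0.
  monomial -2·x^0·y^2 ↦ -2·X^0·Y^2·Z^1.
  monomial 2·x^0·y^0 ↦ 2·X^0·Y^0·Z^3.
Collecting: F(X, Y, Z) = -X**3 + 2*X**2*Y - 2*X**2*Z + X*Y**2 - X*Y*Z + 3*X*Z**2 + 3*Y**3 - 2*Y**2*Z + 2*Z**3.


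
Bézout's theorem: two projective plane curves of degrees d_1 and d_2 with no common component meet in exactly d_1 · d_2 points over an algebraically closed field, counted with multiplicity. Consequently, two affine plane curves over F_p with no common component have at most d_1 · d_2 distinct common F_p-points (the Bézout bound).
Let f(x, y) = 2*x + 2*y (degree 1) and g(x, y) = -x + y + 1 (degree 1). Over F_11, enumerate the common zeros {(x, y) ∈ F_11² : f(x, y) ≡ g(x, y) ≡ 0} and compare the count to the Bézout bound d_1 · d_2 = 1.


Common zeros: {(6, 5)}; count = 1; Bézout bound = 1.

deg(f) = 1, deg(g) = 1, so Bézout bound = 1.
Scan x ∈ F_11. For each x, list the y ∈ F_11 with f(x, y) ≡ 0 and those with g(x, y) ≡ 0 (mod 11); the common zeros in that column are the intersection.
  x = 0: f ≡ 0 at y ∈ {0}; g ≡ 0 at y ∈ {10}; common: ∅.
  x = 1: f ≡ 0 at y ∈ {10}; g ≡ 0 at y ∈ {0}; common: ∅.
  x = 2: f ≡ 0 at y ∈ {9}; g ≡ 0 at y ∈ {1}; common: ∅.
  x = 3: f ≡ 0 at y ∈ {8}; g ≡ 0 at y ∈ {2}; common: ∅.
  x = 4: f ≡ 0 at y ∈ {7}; g ≡ 0 at y ∈ {3}; common: ∅.
  x = 5: f ≡ 0 at y ∈ {6}; g ≡ 0 at y ∈ {4}; common: ∅.
  x = 6: f ≡ 0 at y ∈ {5}; g ≡ 0 at y ∈ {5}; common: {5}.
  x = 7: f ≡ 0 at y ∈ {4}; g ≡ 0 at y ∈ {6}; common: ∅.
  x = 8: f ≡ 0 at y ∈ {3}; g ≡ 0 at y ∈ {7}; common: ∅.
  x = 9: f ≡ 0 at y ∈ {2}; g ≡ 0 at y ∈ {8}; common: ∅.
  x = 10: f ≡ 0 at y ∈ {1}; g ≡ 0 at y ∈ {9}; common: ∅.
Collecting: common zeros = {(6, 5)}, so the count is 1.
Comparison with the Bézout bound: 1 ≤ 1 = deg(f)·deg(g), as expected for curves with no common component (the bound is attained).


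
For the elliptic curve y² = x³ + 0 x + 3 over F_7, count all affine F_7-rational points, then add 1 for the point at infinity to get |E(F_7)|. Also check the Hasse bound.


Affine points = {(1, 2), (1, 5), (2, 2), (2, 5), (3, 3), (3, 4), (4, 2), (4, 5), (5, 3), (5, 4), (6, 3), (6, 4)}; affine count = 12; |E(F_7)| = 13.

Discriminant check: Δ ∝ 4a³ + 27b² = 4·0³ + 27·3² = 4·0 + 27·9 ≡ 5 (mod 7). Nonzero ⇒ E is nonsingular.
For each x ∈ F_7, compute rhs = x³ + 0·x + 3 mod 7, then count y ∈ F_7 with y² ≡ rhs.
  x = 0: rhs = 3, matching y values: none (0 points).
  x = 1: rhs = 4, matching y values: 2, 5 (2 points).
  x = 2: rhs = 4, matching y values: 2, 5 (2 points).
  x = 3: rhs = 2, matching y values: 3, 4 (2 points).
  x = 4: rhs = 4, matching y values: 2, 5 (2 points).
  x = 5: rhs = 2, matching y values: 3, 4 (2 points).
  x = 6: rhs = 2, matching y values: 3, 4 (2 points).
Total affine count: 12.
Full point count |E(F_7)| = 12 + 1 = 13.
Hasse bound: |13 − (7+1)| = |5| = 5 ≤ 2√7 ≈ 5.2915 ✓.


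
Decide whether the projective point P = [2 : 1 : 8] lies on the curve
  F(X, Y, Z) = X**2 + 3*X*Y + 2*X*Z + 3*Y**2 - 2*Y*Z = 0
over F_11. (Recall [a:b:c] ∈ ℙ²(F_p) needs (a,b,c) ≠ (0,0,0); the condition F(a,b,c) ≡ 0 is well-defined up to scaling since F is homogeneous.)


F(2,1,8) ≡ 7 (mod 11); P is NOT on the curve.

Evaluate F(2, 1, 8) term-by-term (mod 11).
  X**2 ↦ 1·4·1·1 = 4
  3*X*Y ↦ 3·2·1·1 = 6
  2*X*Z ↦ 2·2·1·8 = 32
  3*Y**2 ↦ 3·1·1·1 = 3
  -2*Y*Z ↦ -2·1·1·8 = -16
Sum: F(2, 1, 8) = (4) + (6) + (32) + (3) + (-16) = 29.
Reducing mod 11: 29 ≡ 7 (mod 11).
Since F(a, b, c) ≡ 7 ≠ 0 (mod 11), P does NOT lie on the curve.


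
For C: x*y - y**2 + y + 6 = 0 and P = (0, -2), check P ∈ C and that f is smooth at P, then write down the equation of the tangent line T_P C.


Tangent line at P: -2*x + 5*y + 10 = 0.

Step 1: f(0, -2) = 0, so P lies on C.
Step 2: partial derivatives
  f_x(x, y) = y, f_y(x, y) = x - 2*y + 1.
  f_x(P) = -2, f_y(P) = 5 (gradient nonzero, so P is smooth).
Step 3: tangent line at P: -2·(x − 0) + 5·(y − -2) = 0.
Expanding: -2*x + 5*y + 10 = 0.


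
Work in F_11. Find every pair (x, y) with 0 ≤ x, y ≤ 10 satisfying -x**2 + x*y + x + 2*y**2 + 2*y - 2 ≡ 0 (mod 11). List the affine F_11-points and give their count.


Affine F_11-points: {(0, 3), (0, 7), (1, 6), (1, 9), (2, 4), (2, 5), (3, 4), (3, 10), (4, 3), (4, 5), (5, 0), (5, 2), (6, 1), (6, 6), (7, 0), (7, 1), (8, 7), (8, 10), (9, 2), (9, 9), (10, 8)}; count = 21.

For each of the 121 pairs (x, y) ∈ F_11², evaluate f(x, y) mod 11. Record the zeros.
  x = 0: [0↦9, 1↦2, 2↦10, 3↦0, 4↦5, 5↦3, 6↦5, 7↦0, 8↦10, 9↦2, 10↦9]  zeros at y ∈ {3, 7}
  x = 1: [0↦9, 1↦3, 2↦1, 3↦3, 4↦9, 5↦8, 6↦0, 7↦7, 8↦7, 9↦0, 10↦8]  zeros at y ∈ {6, 9}
  x = 2: [0↦7, 1↦2, 2↦1, 3↦4, 4↦0, 5↦0, 6↦4, 7↦1, 8↦2, 9↦7, 10↦5]  zeros at y ∈ {4, 5}
  x = 3: [0↦3, 1↦10, 2↦10, 3↦3, 4↦0, 5↦1, 6↦6, 7↦4, 8↦6, 9↦1, 10↦0]  zeros at y ∈ {4, 10}
  x = 4: [0↦8, 1↦5, 2↦6, 3↦0, 4↦9, 5↦0, 6↦6, 7↦5, 8↦8, 9↦4, 10↦4]  zeros at y ∈ {3, 5}
  x = 5: [0↦0, 1↦9, 2↦0, 3↦6, 4↦5, 5↦8, 6↦4, 7↦4, 8↦8, 9↦5, 10↦6]  zeros at y ∈ {0, 2}
  x = 6: [0↦1, 1↦0, 2↦3, 3↦10, 4↦10, 5↦3, 6↦0, 7↦1, 8↦6, 9↦4, 10↦6]  zeros at y ∈ {1, 6}
  x = 7: [0↦0, 1↦0, 2↦4, 3↦1, 4↦2, 5↦7, 6↦5, 7↦7, 8↦2, 9↦1, 10↦4]  zeros at y ∈ {0, 1}
  x = 8: [0↦8, 1↦9, 2↦3, 3↦1, 4↦3, 5↦9, 6↦8, 7↦0, 8↦7, 9↦7, 10↦0]  zeros at y ∈ {7, 10}
  x = 9: [0↦3, 1↦5, 2↦0, 3↦10, 4↦2, 5↦9, 6↦9, 7↦2, 8↦10, 9↦0, 10↦5]  zeros at y ∈ {2, 9}
  x = 10: [0↦7, 1↦10, 2↦6, 3↦6, 4↦10, 5↦7, 6↦8, 7↦2, 8↦0, 9↦2, 10↦8]  zeros at y ∈ {8}
Collecting zeros: affine points = {(0, 3), (0, 7), (1, 6), (1, 9), (2, 4), (2, 5), (3, 4), (3, 10), (4, 3), (4, 5), (5, 0), (5, 2), (6, 1), (6, 6), (7, 0), (7, 1), (8, 7), (8, 10), (9, 2), (9, 9), (10, 8)}.
Total count |C(F_11)_aff| = 21.


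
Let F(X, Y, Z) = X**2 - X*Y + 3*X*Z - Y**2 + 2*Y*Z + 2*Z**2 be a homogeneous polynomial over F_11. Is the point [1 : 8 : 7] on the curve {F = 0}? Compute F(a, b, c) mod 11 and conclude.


F(1,8,7) ≡ 6 (mod 11); P is NOT on the curve.

Evaluate F(1, 8, 7) term-by-term (mod 11).
  X**2 ↦ 1·1·1·1 = 1
  -X*Y ↦ -1·1·8·1 = -8
  3*X*Z ↦ 3·1·1·7 = 21
  -Y**2 ↦ -1·1·64·1 = -64
  2*Y*Z ↦ 2·1·8·7 = 112
  2*Z**2 ↦ 2·1·1·49 = 98
Sum: F(1, 8, 7) = (1) + (-8) + (21) + (-64) + (112) + (98) = 160.
Reducing mod 11: 160 ≡ 6 (mod 11).
Since F(a, b, c) ≡ 6 ≠ 0 (mod 11), P does NOT lie on the curve.


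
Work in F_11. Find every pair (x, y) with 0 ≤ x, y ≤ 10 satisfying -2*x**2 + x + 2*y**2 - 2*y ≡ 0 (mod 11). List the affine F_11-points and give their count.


Affine F_11-points: {(0, 0), (0, 1), (1, 3), (1, 9), (3, 2), (3, 10), (5, 3), (5, 9), (6, 0), (6, 1)}; count = 10.

For each of the 121 pairs (x, y) ∈ F_11², evaluate f(x, y) mod 11. Record the zeros.
  x = 0: [0↦0, 1↦0, 2↦4, 3↦1, 4↦2, 5↦7, 6↦5, 7↦7, 8↦2, 9↦1, 10↦4]  zeros at y ∈ {0, 1}
  x = 1: [0↦10, 1↦10, 2↦3, 3↦0, 4↦1, 5↦6, 6↦4, 7↦6, 8↦1, 9↦0, 10↦3]  zeros at y ∈ {3, 9}
  x = 2: [0↦5, 1↦5, 2↦9, 3↦6, 4↦7, 5↦1, 6↦10, 7↦1, 8↦7, 9↦6, 10↦9]  zeros at y ∈ ∅
  x = 3: [0↦7, 1↦7, 2↦0, 3↦8, 4↦9, 5↦3, 6↦1, 7↦3, 8↦9, 9↦8, 10↦0]  zeros at y ∈ {2, 10}
  x = 4: [0↦5, 1↦5, 2↦9, 3↦6, 4↦7, 5↦1, 6↦10, 7↦1, 8↦7, 9↦6, 10↦9]  zeros at y ∈ ∅
  x = 5: [0↦10, 1↦10, 2↦3, 3↦0, 4↦1, 5↦6, 6↦4, 7↦6, 8↦1, 9↦0, 10↦3]  zeros at y ∈ {3, 9}
  x = 6: [0↦0, 1↦0, 2↦4, 3↦1, 4↦2, 5↦7, 6↦5, 7↦7, 8↦2, 9↦1, 10↦4]  zeros at y ∈ {0, 1}
  x = 7: [0↦8, 1↦8, 2↦1, 3↦9, 4↦10, 5↦4, 6↦2, 7↦4, 8↦10, 9↦9, 10↦1]  zeros at y ∈ ∅
  x = 8: [0↦1, 1↦1, 2↦5, 3↦2, 4↦3, 5↦8, 6↦6, 7↦8, 8↦3, 9↦2, 10↦5]  zeros at y ∈ ∅
  x = 9: [0↦1, 1↦1, 2↦5, 3↦2, 4↦3, 5↦8, 6↦6, 7↦8, 8↦3, 9↦2, 10↦5]  zeros at y ∈ ∅
  x = 10: [0↦8, 1↦8, 2↦1, 3↦9, 4↦10, 5↦4, 6↦2, 7↦4, 8↦10, 9↦9, 10↦1]  zeros at y ∈ ∅
Collecting zeros: affine points = {(0, 0), (0, 1), (1, 3), (1, 9), (3, 2), (3, 10), (5, 3), (5, 9), (6, 0), (6, 1)}.
Total count |C(F_11)_aff| = 10.


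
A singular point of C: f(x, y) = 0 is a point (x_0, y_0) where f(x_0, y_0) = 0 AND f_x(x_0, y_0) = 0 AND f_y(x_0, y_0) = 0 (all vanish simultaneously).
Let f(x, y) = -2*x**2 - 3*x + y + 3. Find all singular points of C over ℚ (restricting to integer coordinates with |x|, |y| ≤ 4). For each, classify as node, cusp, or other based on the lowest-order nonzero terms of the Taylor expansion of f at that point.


No singular points in the scanned grid; C is smooth there.

Compute partial derivatives:
  f_x = -4*x - 3.
  f_y = 1.
f_y = 1 is a nonzero constant, so f_y never vanishes: no point (x, y) can satisfy f = f_x = f_y = 0. In particular no (x, y) ∈ {−4, ..., 4}² is singular; the curve is smooth.


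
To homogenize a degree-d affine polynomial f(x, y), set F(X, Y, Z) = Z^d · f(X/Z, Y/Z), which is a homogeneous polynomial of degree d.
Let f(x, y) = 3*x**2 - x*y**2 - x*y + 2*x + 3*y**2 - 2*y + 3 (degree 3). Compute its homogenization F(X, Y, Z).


F(X, Y, Z) = 3*X**2*Z - X*Y**2 - X*Y*Z + 2*X*Z**2 + 3*Y**2*Z - 2*Y*Z**2 + 3*Z**3

deg(f) = 3.
Substitute x = X/Z, y = Y/Z into f, then multiply by Z^3.
  monomial 3·x^2·y^0 ↦ 3·X^2·Y^0·Z^1.
  monomial -1·x^1·y^2 ↦ -1·X^1·Y^2·Z^0.
  monomial -1·x^1·y^1 ↦ -1·X^1·Y^1·Z^1.
  monomial 2·x^1·y^0 ↦ 2·X^1·Y^0·Z^2.
  monomial 3·x^0·y^2 ↦ 3·X^0·Y^2·Z^1.
  monomial -2·x^0·y^1 ↦ -2·X^0·Y^1·Z^2.
  monomial 3·x^0·y^0 ↦ 3·X^0·Y^0·Z^3.
Collecting: F(X, Y, Z) = 3*X**2*Z - X*Y**2 - X*Y*Z + 2*X*Z**2 + 3*Y**2*Z - 2*Y*Z**2 + 3*Z**3.


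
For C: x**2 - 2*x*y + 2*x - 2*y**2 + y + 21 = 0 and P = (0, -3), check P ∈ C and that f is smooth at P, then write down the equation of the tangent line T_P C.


Tangent line at P: 8*x + 13*y + 39 = 0.

Step 1: f(0, -3) = 0, so P lies on C.
Step 2: partial derivatives
  f_x(x, y) = 2*x - 2*y + 2, f_y(x, y) = -2*x - 4*y + 1.
  f_x(P) = 8, f_y(P) = 13 (gradient nonzero, so P is smooth).
Step 3: tangent line at P: 8·(x − 0) + 13·(y − -3) = 0.
Expanding: 8*x + 13*y + 39 = 0.


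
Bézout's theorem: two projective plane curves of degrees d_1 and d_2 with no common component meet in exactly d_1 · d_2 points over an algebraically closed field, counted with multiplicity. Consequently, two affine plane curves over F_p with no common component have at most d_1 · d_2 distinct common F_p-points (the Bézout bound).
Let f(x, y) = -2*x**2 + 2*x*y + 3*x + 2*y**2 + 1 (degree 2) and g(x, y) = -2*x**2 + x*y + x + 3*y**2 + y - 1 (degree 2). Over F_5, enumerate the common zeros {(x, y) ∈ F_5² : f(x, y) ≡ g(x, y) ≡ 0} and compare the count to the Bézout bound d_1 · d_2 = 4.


Common zeros: ∅; count = 0; Bézout bound = 4.

deg(f) = 2, deg(g) = 2, so Bézout bound = 4.
Scan x ∈ F_5. For each x, list the y ∈ F_5 with f(x, y) ≡ 0 and those with g(x, y) ≡ 0 (mod 5); the common zeros in that column are the intersection.
  x = 0: f ≡ 0 at y ∈ ∅; g ≡ 0 at y ∈ ∅; common: ∅.
  x = 1: f ≡ 0 at y ∈ ∅; g ≡ 0 at y ∈ ∅; common: ∅.
  x = 2: f ≡ 0 at y ∈ {1, 2}; g ≡ 0 at y ∈ ∅; common: ∅.
  x = 3: f ≡ 0 at y ∈ {1}; g ≡ 0 at y ∈ ∅; common: ∅.
  x = 4: f ≡ 0 at y ∈ {2, 4}; g ≡ 0 at y ∈ ∅; common: ∅.
Collecting: common zeros = ∅, so the count is 0.
Comparison with the Bézout bound: 0 ≤ 4 = deg(f)·deg(g), as expected for curves with no common component (the affine F_5-count falls short of the bound because intersections may lie at infinity, over extension fields, or carry multiplicity).


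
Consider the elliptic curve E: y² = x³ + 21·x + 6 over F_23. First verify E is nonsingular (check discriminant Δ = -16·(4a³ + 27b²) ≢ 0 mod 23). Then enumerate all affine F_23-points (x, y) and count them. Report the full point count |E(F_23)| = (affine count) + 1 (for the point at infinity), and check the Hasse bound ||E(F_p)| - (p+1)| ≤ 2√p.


Affine points = {(0, 11), (0, 12), (3, 2), (3, 21), (4, 4), (4, 19), (5, 11), (5, 12), (6, 7), (6, 16), (7, 6), (7, 17), (9, 2), (9, 21), (11, 2), (11, 21), (12, 10), (12, 13), (14, 10), (14, 13), (15, 4), (15, 19), (17, 3), (17, 20), (18, 11), (18, 12), (20, 10), (20, 13), (21, 5), (21, 18)}; affine count = 30; |E(F_23)| = 31.

Discriminant check: Δ ∝ 4a³ + 27b² = 4·21³ + 27·6² = 4·9261 + 27·36 ≡ 20 (mod 23). Nonzero ⇒ E is nonsingular.
For each x ∈ F_23, compute rhs = x³ + 21·x + 6 mod 23, then count y ∈ F_23 with y² ≡ rhs.
  x = 0: rhs = 6, matching y values: 11, 12 (2 points).
  x = 1: rhs = 5, matching y values: none (0 points).
  x = 2: rhs = 10, matching y values: none (0 points).
  x = 3: rhs = 4, matching y values: 2, 21 (2 points).
  x = 4: rhs = 16, matching y values: 4, 19 (2 points).
  x = 5: rhs = 6, matching y values: 11, 12 (2 points).
  x = 6: rhs = 3, matching y values: 7, 16 (2 points).
  x = 7: rhs = 13, matching y values: 6, 17 (2 points).
  x = 8: rhs = 19, matching y values: none (0 points).
  x = 9: rhs = 4, matching y values: 2, 21 (2 points).
  x = 10: rhs = 20, matching y values: none (0 points).
  x = 11: rhs = 4, matching y values: 2, 21 (2 points).
  x = 12: rhs = 8, matching y values: 10, 13 (2 points).
  x = 13: rhs = 15, matching y values: none (0 points).
  x = 14: rhs = 8, matching y values: 10, 13 (2 points).
  x = 15: rhs = 16, matching y values: 4, 19 (2 points).
  x = 16: rhs = 22, matching y values: none (0 points).
  x = 17: rhs = 9, matching y values: 3, 20 (2 points).
  x = 18: rhs = 6, matching y values: 11, 12 (2 points).
  x = 19: rhs = 19, matching y values: none (0 points).
  x = 20: rhs = 8, matching y values: 10, 13 (2 points).
  x = 21: rhs = 2, matching y values: 5, 18 (2 points).
  x = 22: rhs = 7, matching y values: none (0 points).
Total affine count: 30.
Full point count |E(F_23)| = 30 + 1 = 31.
Hasse bound: |31 − (23+1)| = |7| = 7 ≤ 2√23 ≈ 9.5917 ✓.


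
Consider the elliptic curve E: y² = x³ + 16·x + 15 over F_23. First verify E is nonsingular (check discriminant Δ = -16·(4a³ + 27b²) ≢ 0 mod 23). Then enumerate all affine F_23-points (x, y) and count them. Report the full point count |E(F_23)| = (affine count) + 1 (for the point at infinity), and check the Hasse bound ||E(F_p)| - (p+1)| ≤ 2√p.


Affine points = {(1, 3), (1, 20), (2, 3), (2, 20), (5, 6), (5, 17), (10, 5), (10, 18), (11, 2), (11, 21), (12, 7), (12, 16), (14, 4), (14, 19), (17, 5), (17, 18), (19, 5), (19, 18), (20, 3), (20, 20)}; affine count = 20; |E(F_23)| = 21.

Discriminant check: Δ ∝ 4a³ + 27b² = 4·16³ + 27·15² = 4·4096 + 27·225 ≡ 11 (mod 23). Nonzero ⇒ E is nonsingular.
For each x ∈ F_23, compute rhs = x³ + 16·x + 15 mod 23, then count y ∈ F_23 with y² ≡ rhs.
  x = 0: rhs = 15, matching y values: none (0 points).
  x = 1: rhs = 9, matching y values: 3, 20 (2 points).
  x = 2: rhs = 9, matching y values: 3, 20 (2 points).
  x = 3: rhs = 21, matching y values: none (0 points).
  x = 4: rhs = 5, matching y values: none (0 points).
  x = 5: rhs = 13, matching y values: 6, 17 (2 points).
  x = 6: rhs = 5, matching y values: none (0 points).
  x = 7: rhs = 10, matching y values: none (0 points).
  x = 8: rhs = 11, matching y values: none (0 points).
  x = 9: rhs = 14, matching y values: none (0 points).
  x = 10: rhs = 2, matching y values: 5, 18 (2 points).
  x = 11: rhs = 4, matching y values: 2, 21 (2 points).
  x = 12: rhs = 3, matching y values: 7, 16 (2 points).
  x = 13: rhs = 5, matching y values: none (0 points).
  x = 14: rhs = 16, matching y values: 4, 19 (2 points).
  x = 15: rhs = 19, matching y values: none (0 points).
  x = 16: rhs = 20, matching y values: none (0 points).
  x = 17: rhs = 2, matching y values: 5, 18 (2 points).
  x = 18: rhs = 17, matching y values: none (0 points).
  x = 19: rhs = 2, matching y values: 5, 18 (2 points).
  x = 20: rhs = 9, matching y values: 3, 20 (2 points).
  x = 21: rhs = 21, matching y values: none (0 points).
  x = 22: rhs = 21, matching y values: none (0 points).
Total affine count: 20.
Full point count |E(F_23)| = 20 + 1 = 21.
Hasse bound: |21 − (23+1)| = |-3| = 3 ≤ 2√23 ≈ 9.5917 ✓.


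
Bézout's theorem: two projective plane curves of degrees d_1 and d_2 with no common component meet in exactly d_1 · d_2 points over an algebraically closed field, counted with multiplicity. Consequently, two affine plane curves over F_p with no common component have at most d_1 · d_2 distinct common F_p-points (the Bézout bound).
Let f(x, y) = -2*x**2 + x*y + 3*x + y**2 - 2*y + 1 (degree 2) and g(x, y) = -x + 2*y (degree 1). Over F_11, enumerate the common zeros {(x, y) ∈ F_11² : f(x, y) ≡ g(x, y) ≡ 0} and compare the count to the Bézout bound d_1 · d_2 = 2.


Common zeros: {(2, 1), (4, 2)}; count = 2; Bézout bound = 2.

deg(f) = 2, deg(g) = 1, so Bézout bound = 2.
Scan x ∈ F_11. For each x, list the y ∈ F_11 with f(x, y) ≡ 0 and those with g(x, y) ≡ 0 (mod 11); the common zeros in that column are the intersection.
  x = 0: f ≡ 0 at y ∈ {1}; g ≡ 0 at y ∈ {0}; common: ∅.
  x = 1: f ≡ 0 at y ∈ {5, 7}; g ≡ 0 at y ∈ {6}; common: ∅.
  x = 2: f ≡ 0 at y ∈ {1, 10}; g ≡ 0 at y ∈ {1}; common: {1}.
  x = 3: f ≡ 0 at y ∈ {5}; g ≡ 0 at y ∈ {7}; common: ∅.
  x = 4: f ≡ 0 at y ∈ {2, 7}; g ≡ 0 at y ∈ {2}; common: {2}.
  x = 5: f ≡ 0 at y ∈ ∅; g ≡ 0 at y ∈ {8}; common: ∅.
  x = 6: f ≡ 0 at y ∈ ∅; g ≡ 0 at y ∈ {3}; common: ∅.
  x = 7: f ≡ 0 at y ∈ ∅; g ≡ 0 at y ∈ {9}; common: ∅.
  x = 8: f ≡ 0 at y ∈ ∅; g ≡ 0 at y ∈ {4}; common: ∅.
  x = 9: f ≡ 0 at y ∈ ∅; g ≡ 0 at y ∈ {10}; common: ∅.
  x = 10: f ≡ 0 at y ∈ {4, 10}; g ≡ 0 at y ∈ {5}; common: ∅.
Collecting: common zeros = {(2, 1), (4, 2)}, so the count is 2.
Comparison with the Bézout bound: 2 ≤ 2 = deg(f)·deg(g), as expected for curves with no common component (the bound is attained).


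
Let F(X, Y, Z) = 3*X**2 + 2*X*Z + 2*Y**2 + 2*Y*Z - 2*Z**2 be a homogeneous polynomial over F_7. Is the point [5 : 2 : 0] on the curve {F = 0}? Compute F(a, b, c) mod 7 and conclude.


F(5,2,0) ≡ 6 (mod 7); P is NOT on the curve.

Evaluate F(5, 2, 0) term-by-term (mod 7).
  3*X**2 ↦ 3·25·1·1 = 75
  2*X*Z ↦ 2·5·1·0 = 0
  2*Y**2 ↦ 2·1·4·1 = 8
  2*Y*Z ↦ 2·1·2·0 = 0
  -2*Z**2 ↦ -2·1·1·0 = 0
Sum: F(5, 2, 0) = (75) + (0) + (8) + (0) + (0) = 83.
Reducing mod 7: 83 ≡ 6 (mod 7).
Since F(a, b, c) ≡ 6 ≠ 0 (mod 7), P does NOT lie on the curve.


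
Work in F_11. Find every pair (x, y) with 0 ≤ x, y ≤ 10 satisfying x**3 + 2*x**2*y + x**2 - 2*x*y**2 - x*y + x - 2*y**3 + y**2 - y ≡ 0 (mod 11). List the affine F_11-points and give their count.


Affine F_11-points: {(0, 0), (0, 8), (0, 9), (1, 1), (2, 5), (3, 10), (7, 8), (9, 8), (10, 3)}; count = 9.

For each of the 121 pairs (x, y) ∈ F_11², evaluate f(x, y) mod 11. Record the zeros.
  x = 0: [0↦0, 1↦9, 2↦8, 3↦7, 4↦5, 5↦1, 6↦5, 7↦5, 8↦0, 9↦0, 10↦4]  zeros at y ∈ {0, 8, 9}
  x = 1: [0↦3, 1↦0, 2↦5, 3↦6, 4↦2, 5↦3, 6↦8, 7↦5, 8↦4, 9↦4, 10↦4]  zeros at y ∈ {1}
  x = 2: [0↦3, 1↦3, 2↦7, 3↦3, 4↦1, 5↦0, 6↦10, 7↦8, 8↦4, 9↦8, 10↦8]  zeros at y ∈ {5}
  x = 3: [0↦6, 1↦2, 2↦9, 3↦4, 4↦8, 5↦9, 6↦6, 7↦9, 8↦6, 9↦7, 10↦0]  zeros at y ∈ {10}
  x = 4: [0↦7, 1↦3, 2↦6, 3↦4, 4↦7, 5↦3, 6↦2, 7↦3, 8↦5, 9↦7, 10↦8]  zeros at y ∈ ∅
  x = 5: [0↦1, 1↦1, 2↦4, 3↦9, 4↦4, 5↦10, 6↦4, 7↦7, 8↦7, 9↦3, 10↦5]  zeros at y ∈ ∅
  x = 6: [0↦5, 1↦2, 2↦9, 3↦3, 4↦5, 5↦3, 6↦7, 7↦5, 8↦7, 9↦1, 10↦8]  zeros at y ∈ ∅
  x = 7: [0↦3, 1↦1, 2↦5, 3↦3, 4↦5, 5↦10, 6↦6, 7↦3, 8↦0, 9↦7, 10↦1]  zeros at y ∈ {8}
  x = 8: [0↦1, 1↦4, 2↦9, 3↦4, 4↦10, 5↦4, 6↦7, 7↦7, 8↦3, 9↦5, 10↦1]  zeros at y ∈ ∅
  x = 9: [0↦5, 1↦6, 2↦5, 3↦1, 4↦4, 5↦2, 6↦5, 7↦1, 8↦0, 9↦1, 10↦3]  zeros at y ∈ {8}
  x = 10: [0↦10, 1↦2, 2↦10, 3↦0, 4↦4, 5↦10, 6↦6, 7↦2, 8↦8, 9↦1, 10↦2]  zeros at y ∈ {3}
Collecting zeros: affine points = {(0, 0), (0, 8), (0, 9), (1, 1), (2, 5), (3, 10), (7, 8), (9, 8), (10, 3)}.
Total count |C(F_11)_aff| = 9.


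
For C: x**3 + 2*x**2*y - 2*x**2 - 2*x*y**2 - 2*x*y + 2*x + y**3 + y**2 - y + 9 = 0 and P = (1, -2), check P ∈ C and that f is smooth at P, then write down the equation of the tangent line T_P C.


Tangent line at P: -11*x + 15*y + 41 = 0.

Step 1: f(1, -2) = 0, so P lies on C.
Step 2: partial derivatives
  f_x(x, y) = 3*x**2 + 4*x*y - 4*x - 2*y**2 - 2*y + 2, f_y(x, y) = 2*x**2 - 4*x*y - 2*x + 3*y**2 + 2*y - 1.
  f_x(P) = -11, f_y(P) = 15 (gradient nonzero, so P is smooth).
Step 3: tangent line at P: -11·(x − 1) + 15·(y − -2) = 0.
Expanding: -11*x + 15*y + 41 = 0.


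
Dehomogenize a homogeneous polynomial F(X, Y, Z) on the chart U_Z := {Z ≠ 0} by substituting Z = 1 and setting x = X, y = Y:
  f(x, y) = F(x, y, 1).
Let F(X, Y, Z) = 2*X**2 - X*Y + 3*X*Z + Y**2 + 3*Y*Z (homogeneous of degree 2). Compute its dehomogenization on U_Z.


f(x, y) = 2*x**2 - x*y + 3*x + y**2 + 3*y

On U_Z we set Z = 1. Each monomial c·X^i·Y^j·Z^k in F becomes c·x^i·y^j·1^k = c·x^i·y^j.
Substituting Z = 1: F(X, Y, 1) = 2*x**2 - x*y + 3*x + y**2 + 3*y.
Note: deg(f) ≤ deg(F) = 2; strict inequality happens when F is divisible by Z (lost terms).


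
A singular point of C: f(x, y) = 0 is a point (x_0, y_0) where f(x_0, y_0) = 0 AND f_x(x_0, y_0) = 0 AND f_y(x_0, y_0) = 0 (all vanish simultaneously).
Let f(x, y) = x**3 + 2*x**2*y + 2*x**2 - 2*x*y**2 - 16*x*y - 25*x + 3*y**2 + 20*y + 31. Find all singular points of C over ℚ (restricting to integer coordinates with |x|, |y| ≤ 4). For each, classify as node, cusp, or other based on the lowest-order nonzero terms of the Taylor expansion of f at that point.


Singular points: {(1, -3)}; classification: node.

Compute partial derivatives:
  f_x = 3*x**2 + 4*x*y + 4*x - 2*y**2 - 16*y - 25.
  f_y = 2*x**2 - 4*x*y - 16*x + 6*y + 20.
Scan x_0 ∈ {−4, ..., 4}. For each x_0, f_y(x_0, y) is a polynomial in y; find its integer roots y ∈ {−4, ..., 4}, then test f_x and f at those candidates.
  x = -4: f_y(-4, y) = 22*y + 116; no integer root y with |y| ≤ 4.
  x = -3: f_y(-3, y) = 18*y + 86; no integer root y with |y| ≤ 4.
  x = -2: f_y(-2, y) = 14*y + 60; no integer root y with |y| ≤ 4.
  x = -1: f_y(-1, y) = 10*y + 38; no integer root y with |y| ≤ 4.
  x = 0: f_y(0, y) = 6*y + 20; no integer root y with |y| ≤ 4.
  x = 1: f_y(1, y) = 2*y + 6; vanishes at y ∈ {-3}. (1, -3): f_x = 0, f = 0 — SINGULAR.
  x = 2: f_y(2, y) = -2*y - 4; vanishes at y ∈ {-2}. (2, -2): f_x = 3 ≠ 0.
  x = 3: f_y(3, y) = -6*y - 10; no integer root y with |y| ≤ 4.
  x = 4: f_y(4, y) = -10*y - 12; no integer root y with |y| ≤ 4.
Only singular point on the grid: (1, -3).
Classify: substitute x = 1 + u, y = -3 + v and expand: f = u**3 + 2*u**2*v - u**2 - 2*u*v**2 + v**2.
No constant or linear terms (consistent with a singular point). Quadratic part: -u**2 + v**2. Cubic part: u**3 + 2*u**2*v - 2*u*v**2.
The quadratic part v**2 - u**2 = (v − u)(v + u) splits into two distinct linear factors, so there are two distinct tangent lines y − -3 = ±(x − 1) — this is a node (ordinary double point).
Classification: node.


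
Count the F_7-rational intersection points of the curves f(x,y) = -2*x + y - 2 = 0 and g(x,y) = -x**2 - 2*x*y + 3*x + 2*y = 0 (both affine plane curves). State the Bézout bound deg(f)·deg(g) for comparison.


Common zeros: ∅; count = 0; Bézout bound = 2.

deg(f) = 1, deg(g) = 2, so Bézout bound = 2.
Scan x ∈ F_7. For each x, list the y ∈ F_7 with f(x, y) ≡ 0 and those with g(x, y) ≡ 0 (mod 7); the common zeros in that column are the intersection.
  x = 0: f ≡ 0 at y ∈ {2}; g ≡ 0 at y ∈ {0}; common: ∅.
  x = 1: f ≡ 0 at y ∈ {4}; g ≡ 0 at y ∈ ∅; common: ∅.
  x = 2: f ≡ 0 at y ∈ {6}; g ≡ 0 at y ∈ {1}; common: ∅.
  x = 3: f ≡ 0 at y ∈ {1}; g ≡ 0 at y ∈ {0}; common: ∅.
  x = 4: f ≡ 0 at y ∈ {3}; g ≡ 0 at y ∈ {4}; common: ∅.
  x = 5: f ≡ 0 at y ∈ {5}; g ≡ 0 at y ∈ {4}; common: ∅.
  x = 6: f ≡ 0 at y ∈ {0}; g ≡ 0 at y ∈ {1}; common: ∅.
Collecting: common zeros = ∅, so the count is 0.
Comparison with the Bézout bound: 0 ≤ 2 = deg(f)·deg(g), as expected for curves with no common component (the affine F_7-count falls short of the bound because intersections may lie at infinity, over extension fields, or carry multiplicity).


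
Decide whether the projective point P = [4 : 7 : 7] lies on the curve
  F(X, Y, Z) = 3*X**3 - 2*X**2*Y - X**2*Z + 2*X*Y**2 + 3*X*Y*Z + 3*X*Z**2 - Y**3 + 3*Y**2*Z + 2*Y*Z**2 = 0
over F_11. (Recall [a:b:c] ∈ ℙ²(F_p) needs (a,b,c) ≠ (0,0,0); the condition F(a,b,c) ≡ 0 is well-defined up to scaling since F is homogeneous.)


F(4,7,7) ≡ 2 (mod 11); P is NOT on the curve.

Evaluate F(4, 7, 7) term-by-term (mod 11).
  3*X**3 ↦ 3·64·1·1 = 192
  -2*X**2*Y ↦ -2·16·7·1 = -224
  -X**2*Z ↦ -1·16·1·7 = -112
  2*X*Y**2 ↦ 2·4·49·1 = 392
  3*X*Y*Z ↦ 3·4·7·7 = 588
  3*X*Z**2 ↦ 3·4·1·49 = 588
  -Y**3 ↦ -1·1·343·1 = -343
  3*Y**2*Z ↦ 3·1·49·7 = 1029
  2*Y*Z**2 ↦ 2·1·7·49 = 686
Sum: F(4, 7, 7) = (192) + (-224) + (-112) + (392) + (588) + (588) + (-343) + (1029) + (686) = 2796.
Reducing mod 11: 2796 ≡ 2 (mod 11).
Since F(a, b, c) ≡ 2 ≠ 0 (mod 11), P does NOT lie on the curve.


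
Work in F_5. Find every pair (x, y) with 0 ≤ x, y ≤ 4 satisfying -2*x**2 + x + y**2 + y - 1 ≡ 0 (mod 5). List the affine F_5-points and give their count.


Affine F_5-points: {(0, 2), (1, 1), (1, 3), (2, 1), (2, 3), (3, 2)}; count = 6.

For each of the 25 pairs (x, y) ∈ F_5², evaluate f(x, y) mod 5. Record the zeros.
  x = 0: [0↦4, 1↦1, 2↦0, 3↦1, 4↦4]  zeros at y ∈ {2}
  x = 1: [0↦3, 1↦0, 2↦4, 3↦0, 4↦3]  zeros at y ∈ {1, 3}
  x = 2: [0↦3, 1↦0, 2↦4, 3↦0, 4↦3]  zeros at y ∈ {1, 3}
  x = 3: [0↦4, 1↦1, 2↦0, 3↦1, 4↦4]  zeros at y ∈ {2}
  x = 4: [0↦1, 1↦3, 2↦2, 3↦3, 4↦1]  zeros at y ∈ ∅
Collecting zeros: affine points = {(0, 2), (1, 1), (1, 3), (2, 1), (2, 3), (3, 2)}.
Total count |C(F_5)_aff| = 6.


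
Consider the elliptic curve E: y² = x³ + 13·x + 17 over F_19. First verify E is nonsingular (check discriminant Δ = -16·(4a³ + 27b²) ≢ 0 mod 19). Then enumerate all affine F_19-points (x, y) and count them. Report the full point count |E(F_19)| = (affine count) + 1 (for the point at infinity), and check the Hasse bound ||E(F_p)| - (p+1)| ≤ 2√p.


Affine points = {(0, 6), (0, 13), (3, 8), (3, 11), (4, 0), (5, 6), (5, 13), (6, 8), (6, 11), (8, 5), (8, 14), (10, 8), (10, 11), (11, 3), (11, 16), (12, 1), (12, 18), (14, 6), (14, 13)}; affine count = 19; |E(F_19)| = 20.

Discriminant check: Δ ∝ 4a³ + 27b² = 4·13³ + 27·17² = 4·2197 + 27·289 ≡ 4 (mod 19). Nonzero ⇒ E is nonsingular.
For each x ∈ F_19, compute rhs = x³ + 13·x + 17 mod 19, then count y ∈ F_19 with y² ≡ rhs.
  x = 0: rhs = 17, matching y values: 6, 13 (2 points).
  x = 1: rhs = 12, matching y values: none (0 points).
  x = 2: rhs = 13, matching y values: none (0 points).
  x = 3: rhs = 7, matching y values: 8, 11 (2 points).
  x = 4: rhs = 0, matching y values: 0 (1 points).
  x = 5: rhs = 17, matching y values: 6, 13 (2 points).
  x = 6: rhs = 7, matching y values: 8, 11 (2 points).
  x = 7: rhs = 14, matching y values: none (0 points).
  x = 8: rhs = 6, matching y values: 5, 14 (2 points).
  x = 9: rhs = 8, matching y values: none (0 points).
  x = 10: rhs = 7, matching y values: 8, 11 (2 points).
  x = 11: rhs = 9, matching y values: 3, 16 (2 points).
  x = 12: rhs = 1, matching y values: 1, 18 (2 points).
  x = 13: rhs = 8, matching y values: none (0 points).
  x = 14: rhs = 17, matching y values: 6, 13 (2 points).
  x = 15: rhs = 15, matching y values: none (0 points).
  x = 16: rhs = 8, matching y values: none (0 points).
  x = 17: rhs = 2, matching y values: none (0 points).
  x = 18: rhs = 3, matching y values: none (0 points).
Total affine count: 19.
Full point count |E(F_19)| = 19 + 1 = 20.
Hasse bound: |20 − (19+1)| = |0| = 0 ≤ 2√19 ≈ 8.7178 ✓.


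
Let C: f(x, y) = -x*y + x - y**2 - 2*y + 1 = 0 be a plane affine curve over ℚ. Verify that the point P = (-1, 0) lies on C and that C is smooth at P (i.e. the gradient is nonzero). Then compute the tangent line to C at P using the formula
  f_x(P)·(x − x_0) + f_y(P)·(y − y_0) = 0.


Tangent line at P: x - y + 1 = 0.

Step 1: f(-1, 0) = 0, so P lies on C.
Step 2: partial derivatives
  f_x(x, y) = 1 - y, f_y(x, y) = -x - 2*y - 2.
  f_x(P) = 1, f_y(P) = -1 (gradient nonzero, so P is smooth).
Step 3: tangent line at P: 1·(x − -1) + -1·(y − 0) = 0.
Expanding: x - y + 1 = 0.


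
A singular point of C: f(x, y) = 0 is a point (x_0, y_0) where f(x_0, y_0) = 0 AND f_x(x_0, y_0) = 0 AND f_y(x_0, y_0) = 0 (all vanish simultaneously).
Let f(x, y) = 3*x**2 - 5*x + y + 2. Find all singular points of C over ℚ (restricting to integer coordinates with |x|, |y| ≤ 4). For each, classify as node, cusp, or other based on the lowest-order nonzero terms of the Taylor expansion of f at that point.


No singular points in the scanned grid; C is smooth there.

Compute partial derivatives:
  f_x = 6*x - 5.
  f_y = 1.
f_y = 1 is a nonzero constant, so f_y never vanishes: no point (x, y) can satisfy f = f_x = f_y = 0. In particular no (x, y) ∈ {−4, ..., 4}² is singular; the curve is smooth.


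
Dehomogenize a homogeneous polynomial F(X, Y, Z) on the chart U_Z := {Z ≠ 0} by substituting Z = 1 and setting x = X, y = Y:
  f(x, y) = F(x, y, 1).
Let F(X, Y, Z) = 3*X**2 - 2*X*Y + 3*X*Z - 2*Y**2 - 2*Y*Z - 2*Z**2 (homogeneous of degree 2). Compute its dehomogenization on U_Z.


f(x, y) = 3*x**2 - 2*x*y + 3*x - 2*y**2 - 2*y - 2

On U_Z we set Z = 1. Each monomial c·X^i·Y^j·Z^k in F becomes c·x^i·y^j·1^k = c·x^i·y^j.
Substituting Z = 1: F(X, Y, 1) = 3*x**2 - 2*x*y + 3*x - 2*y**2 - 2*y - 2.
Note: deg(f) ≤ deg(F) = 2; strict inequality happens when F is divisible by Z (lost terms).


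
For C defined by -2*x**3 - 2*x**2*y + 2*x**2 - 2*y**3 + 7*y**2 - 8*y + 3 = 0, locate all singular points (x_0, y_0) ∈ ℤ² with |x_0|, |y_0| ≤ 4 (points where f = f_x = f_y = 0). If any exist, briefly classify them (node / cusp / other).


Singular points: {(0, 1)}; classification: cusp.

Compute partial derivatives:
  f_x = -6*x**2 - 4*x*y + 4*x.
  f_y = -2*x**2 - 6*y**2 + 14*y - 8.
Scan x_0 ∈ {−4, ..., 4}. For each x_0, f_y(x_0, y) is a polynomial in y; find its integer roots y ∈ {−4, ..., 4}, then test f_x and f at those candidates.
  x = -4: f_y(-4, y) = -6*y**2 + 14*y - 40; no integer root y with |y| ≤ 4.
  x = -3: f_y(-3, y) = -6*y**2 + 14*y - 26; no integer root y with |y| ≤ 4.
  x = -2: f_y(-2, y) = -6*y**2 + 14*y - 16; no integer root y with |y| ≤ 4.
  x = -1: f_y(-1, y) = -6*y**2 + 14*y - 10; no integer root y with |y| ≤ 4.
  x = 0: f_y(0, y) = -6*y**2 + 14*y - 8; vanishes at y ∈ {1}. (0, 1): f_x = 0, f = 0 — SINGULAR.
  x = 1: f_y(1, y) = -6*y**2 + 14*y - 10; no integer root y with |y| ≤ 4.
  x = 2: f_y(2, y) = -6*y**2 + 14*y - 16; no integer root y with |y| ≤ 4.
  x = 3: f_y(3, y) = -6*y**2 + 14*y - 26; no integer root y with |y| ≤ 4.
  x = 4: f_y(4, y) = -6*y**2 + 14*y - 40; no integer root y with |y| ≤ 4.
Only singular point on the grid: (0, 1).
Classify: substitute x = 0 + u, y = 1 + v and expand: f = -2*u**3 - 2*u**2*v - 2*v**3 + v**2.
No constant or linear terms (consistent with a singular point). Quadratic part: v**2. Cubic part: -2*u**3 - 2*u**2*v - 2*v**3.
The quadratic part v**2 is a perfect square, so there is a single (double) tangent line v = 0, i.e. y = 1. Restricting the cubic part to that line (v = 0) leaves -2*u**3 ≠ 0, so f is not divisible by v and the branch is v² ≈ 2*u**3 to lowest order — this is a cusp.
Classification: cusp.


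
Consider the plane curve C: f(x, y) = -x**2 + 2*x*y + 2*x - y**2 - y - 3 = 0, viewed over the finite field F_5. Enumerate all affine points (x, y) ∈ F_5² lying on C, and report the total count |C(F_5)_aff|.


Affine F_5-points: {(0, 1), (0, 3), (3, 2), (3, 3), (4, 1)}; count = 5.

For each of the 25 pairs (x, y) ∈ F_5², evaluate f(x, y) mod 5. Record the zeros.
  x = 0: [0↦2, 1↦0, 2↦1, 3↦0, 4↦2]  zeros at y ∈ {1, 3}
  x = 1: [0↦3, 1↦3, 2↦1, 3↦2, 4↦1]  zeros at y ∈ ∅
  x = 2: [0↦2, 1↦4, 2↦4, 3↦2, 4↦3]  zeros at y ∈ ∅
  x = 3: [0↦4, 1↦3, 2↦0, 3↦0, 4↦3]  zeros at y ∈ {2, 3}
  x = 4: [0↦4, 1↦0, 2↦4, 3↦1, 4↦1]  zeros at y ∈ {1}
Collecting zeros: affine points = {(0, 1), (0, 3), (3, 2), (3, 3), (4, 1)}.
Total count |C(F_5)_aff| = 5.


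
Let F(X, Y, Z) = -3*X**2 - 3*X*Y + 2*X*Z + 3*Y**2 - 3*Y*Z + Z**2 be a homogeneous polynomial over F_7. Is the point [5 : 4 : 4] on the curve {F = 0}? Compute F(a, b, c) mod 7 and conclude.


F(5,4,4) ≡ 5 (mod 7); P is NOT on the curve.

Evaluate F(5, 4, 4) term-by-term (mod 7).
  -3*X**2 ↦ -3·25·1·1 = -75
  -3*X*Y ↦ -3·5·4·1 = -60
  2*X*Z ↦ 2·5·1·4 = 40
  3*Y**2 ↦ 3·1·16·1 = 48
  -3*Y*Z ↦ -3·1·4·4 = -48
  Z**2 ↦ 1·1·1·16 = 16
Sum: F(5, 4, 4) = (-75) + (-60) + (40) + (48) + (-48) + (16) = -79.
Reducing mod 7: -79 ≡ 5 (mod 7).
Since F(a, b, c) ≡ 5 ≠ 0 (mod 7), P does NOT lie on the curve.


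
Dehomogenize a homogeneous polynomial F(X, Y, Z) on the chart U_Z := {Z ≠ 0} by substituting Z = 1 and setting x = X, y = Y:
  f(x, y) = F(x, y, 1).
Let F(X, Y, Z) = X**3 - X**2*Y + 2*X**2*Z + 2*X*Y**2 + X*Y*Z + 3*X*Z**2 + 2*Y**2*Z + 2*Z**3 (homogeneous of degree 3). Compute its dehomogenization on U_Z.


f(x, y) = x**3 - x**2*y + 2*x**2 + 2*x*y**2 + x*y + 3*x + 2*y**2 + 2

On U_Z we set Z = 1. Each monomial c·X^i·Y^j·Z^k in F becomes c·x^i·y^j·1^k = c·x^i·y^j.
Substituting Z = 1: F(X, Y, 1) = x**3 - x**2*y + 2*x**2 + 2*x*y**2 + x*y + 3*x + 2*y**2 + 2.
Note: deg(f) ≤ deg(F) = 3; strict inequality happens when F is divisible by Z (lost terms).


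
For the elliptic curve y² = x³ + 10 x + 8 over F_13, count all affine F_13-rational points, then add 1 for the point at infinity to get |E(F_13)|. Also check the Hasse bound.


Affine points = {(2, 6), (2, 7), (3, 0), (5, 1), (5, 12), (10, 4), (10, 9), (12, 6), (12, 7)}; affine count = 9; |E(F_13)| = 10.

Discriminant check: Δ ∝ 4a³ + 27b² = 4·10³ + 27·8² = 4·1000 + 27·64 ≡ 8 (mod 13). Nonzero ⇒ E is nonsingular.
For each x ∈ F_13, compute rhs = x³ + 10·x + 8 mod 13, then count y ∈ F_13 with y² ≡ rhs.
  x = 0: rhs = 8, matching y values: none (0 points).
  x = 1: rhs = 6, matching y values: none (0 points).
  x = 2: rhs = 10, matching y values: 6, 7 (2 points).
  x = 3: rhs = 0, matching y values: 0 (1 points).
  x = 4: rhs = 8, matching y values: none (0 points).
  x = 5: rhs = 1, matching y values: 1, 12 (2 points).
  x = 6: rhs = 11, matching y values: none (0 points).
  x = 7: rhs = 5, matching y values: none (0 points).
  x = 8: rhs = 2, matching y values: none (0 points).
  x = 9: rhs = 8, matching y values: none (0 points).
  x = 10: rhs = 3, matching y values: 4, 9 (2 points).
  x = 11: rhs = 6, matching y values: none (0 points).
  x = 12: rhs = 10, matching y values: 6, 7 (2 points).
Total affine count: 9.
Full point count |E(F_13)| = 9 + 1 = 10.
Hasse bound: |10 − (13+1)| = |-4| = 4 ≤ 2√13 ≈ 7.2111 ✓.


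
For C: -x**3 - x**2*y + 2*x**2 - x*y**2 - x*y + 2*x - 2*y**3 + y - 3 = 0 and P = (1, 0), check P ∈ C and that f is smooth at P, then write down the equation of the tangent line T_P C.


Tangent line at P: 3*x - y - 3 = 0.

Step 1: f(1, 0) = 0, so P lies on C.
Step 2: partial derivatives
  f_x(x, y) = -3*x**2 - 2*x*y + 4*x - y**2 - y + 2, f_y(x, y) = -x**2 - 2*x*y - x - 6*y**2 + 1.
  f_x(P) = 3, f_y(P) = -1 (gradient nonzero, so P is smooth).
Step 3: tangent line at P: 3·(x − 1) + -1·(y − 0) = 0.
Expanding: 3*x - y - 3 = 0.


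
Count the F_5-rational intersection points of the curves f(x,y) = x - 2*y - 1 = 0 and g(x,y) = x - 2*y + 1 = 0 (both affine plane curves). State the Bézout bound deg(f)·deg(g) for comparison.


Common zeros: ∅; count = 0; Bézout bound = 1.

deg(f) = 1, deg(g) = 1, so Bézout bound = 1.
Scan x ∈ F_5. For each x, list the y ∈ F_5 with f(x, y) ≡ 0 and those with g(x, y) ≡ 0 (mod 5); the common zeros in that column are the intersection.
  x = 0: f ≡ 0 at y ∈ {2}; g ≡ 0 at y ∈ {3}; common: ∅.
  x = 1: f ≡ 0 at y ∈ {0}; g ≡ 0 at y ∈ {1}; common: ∅.
  x = 2: f ≡ 0 at y ∈ {3}; g ≡ 0 at y ∈ {4}; common: ∅.
  x = 3: f ≡ 0 at y ∈ {1}; g ≡ 0 at y ∈ {2}; common: ∅.
  x = 4: f ≡ 0 at y ∈ {4}; g ≡ 0 at y ∈ {0}; common: ∅.
Collecting: common zeros = ∅, so the count is 0.
Comparison with the Bézout bound: 0 ≤ 1 = deg(f)·deg(g), as expected for curves with no common component (the affine F_5-count falls short of the bound because intersections may lie at infinity, over extension fields, or carry multiplicity).


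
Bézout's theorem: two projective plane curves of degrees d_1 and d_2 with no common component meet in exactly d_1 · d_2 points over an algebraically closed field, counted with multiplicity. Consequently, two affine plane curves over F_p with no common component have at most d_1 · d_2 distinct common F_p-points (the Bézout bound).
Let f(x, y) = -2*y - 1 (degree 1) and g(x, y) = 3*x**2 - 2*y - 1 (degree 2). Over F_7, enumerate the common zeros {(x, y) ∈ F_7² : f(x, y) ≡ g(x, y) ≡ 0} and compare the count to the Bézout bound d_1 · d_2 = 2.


Common zeros: {(0, 3)}; count = 1; Bézout bound = 2.

deg(f) = 1, deg(g) = 2, so Bézout bound = 2.
Scan x ∈ F_7. For each x, list the y ∈ F_7 with f(x, y) ≡ 0 and those with g(x, y) ≡ 0 (mod 7); the common zeros in that column are the intersection.
  x = 0: f ≡ 0 at y ∈ {3}; g ≡ 0 at y ∈ {3}; common: {3}.
  x = 1: f ≡ 0 at y ∈ {3}; g ≡ 0 at y ∈ {1}; common: ∅.
  x = 2: f ≡ 0 at y ∈ {3}; g ≡ 0 at y ∈ {2}; common: ∅.
  x = 3: f ≡ 0 at y ∈ {3}; g ≡ 0 at y ∈ {6}; common: ∅.
  x = 4: f ≡ 0 at y ∈ {3}; g ≡ 0 at y ∈ {6}; common: ∅.
  x = 5: f ≡ 0 at y ∈ {3}; g ≡ 0 at y ∈ {2}; common: ∅.
  x = 6: f ≡ 0 at y ∈ {3}; g ≡ 0 at y ∈ {1}; common: ∅.
Collecting: common zeros = {(0, 3)}, so the count is 1.
Comparison with the Bézout bound: 1 ≤ 2 = deg(f)·deg(g), as expected for curves with no common component (the affine F_7-count falls short of the bound because intersections may lie at infinity, over extension fields, or carry multiplicity).


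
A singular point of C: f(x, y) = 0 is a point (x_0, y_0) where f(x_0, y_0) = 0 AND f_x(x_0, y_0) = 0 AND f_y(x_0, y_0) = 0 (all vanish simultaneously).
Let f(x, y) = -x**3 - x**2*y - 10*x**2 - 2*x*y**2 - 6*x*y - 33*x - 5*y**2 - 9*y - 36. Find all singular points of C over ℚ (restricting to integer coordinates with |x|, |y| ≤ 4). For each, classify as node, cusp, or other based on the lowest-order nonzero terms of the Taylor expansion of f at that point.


Singular points: {(-3, 0)}; classification: node.

Compute partial derivatives:
  f_x = -3*x**2 - 2*x*y - 20*x - 2*y**2 - 6*y - 33.
  f_y = -x**2 - 4*x*y - 6*x - 10*y - 9.
Scan x_0 ∈ {−4, ..., 4}. For each x_0, f_y(x_0, y) is a polynomial in y; find its integer roots y ∈ {−4, ..., 4}, then test f_x and f at those candidates.
  x = -4: f_y(-4, y) = 6*y - 1; no integer root y with |y| ≤ 4.
  x = -3: f_y(-3, y) = 2*y; vanishes at y ∈ {0}. (-3, 0): f_x = 0, f = 0 — SINGULAR.
  x = -2: f_y(-2, y) = -2*y - 1; no integer root y with |y| ≤ 4.
  x = -1: f_y(-1, y) = -6*y - 4; no integer root y with |y| ≤ 4.
  x = 0: f_y(0, y) = -10*y - 9; no integer root y with |y| ≤ 4.
  x = 1: f_y(1, y) = -14*y - 16; no integer root y with |y| ≤ 4.
  x = 2: f_y(2, y) = -18*y - 25; no integer root y with |y| ≤ 4.
  x = 3: f_y(3, y) = -22*y - 36; no integer root y with |y| ≤ 4.
  x = 4: f_y(4, y) = -26*y - 49; no integer root y with |y| ≤ 4.
Only singular point on the grid: (-3, 0).
Classify: substitute x = -3 + u, y = 0 + v and expand: f = -u**3 - u**2*v - u**2 - 2*u*v**2 + v**2.
No constant or linear terms (consistent with a singular point). Quadratic part: -u**2 + v**2. Cubic part: -u**3 - u**2*v - 2*u*v**2.
The quadratic part v**2 - u**2 = (v − u)(v + u) splits into two distinct linear factors, so there are two distinct tangent lines y − 0 = ±(x − -3) — this is a node (ordinary double point).
Classification: node.
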